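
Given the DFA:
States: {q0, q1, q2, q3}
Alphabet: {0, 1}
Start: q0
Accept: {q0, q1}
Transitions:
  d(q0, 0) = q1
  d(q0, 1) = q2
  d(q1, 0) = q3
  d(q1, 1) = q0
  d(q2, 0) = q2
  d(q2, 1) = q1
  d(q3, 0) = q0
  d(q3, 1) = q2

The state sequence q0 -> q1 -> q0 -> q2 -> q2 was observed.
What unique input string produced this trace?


Trace back each transition to find the symbol:
  q0 --[0]--> q1
  q1 --[1]--> q0
  q0 --[1]--> q2
  q2 --[0]--> q2

"0110"


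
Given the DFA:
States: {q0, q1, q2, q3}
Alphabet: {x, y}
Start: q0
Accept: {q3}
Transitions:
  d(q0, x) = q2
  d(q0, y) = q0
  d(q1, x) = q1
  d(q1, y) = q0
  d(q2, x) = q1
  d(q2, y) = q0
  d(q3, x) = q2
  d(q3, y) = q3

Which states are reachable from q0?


BFS from q0:
  layer 0: {q0}
  layer 1: {q2}
  layer 2: {q1}

{q0, q1, q2}


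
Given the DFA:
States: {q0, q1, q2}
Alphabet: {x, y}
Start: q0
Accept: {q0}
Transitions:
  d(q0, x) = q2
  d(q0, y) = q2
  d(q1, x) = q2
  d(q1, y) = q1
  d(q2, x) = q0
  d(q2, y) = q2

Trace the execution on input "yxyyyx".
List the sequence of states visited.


Input: yxyyyx
d(q0, y) = q2
d(q2, x) = q0
d(q0, y) = q2
d(q2, y) = q2
d(q2, y) = q2
d(q2, x) = q0


q0 -> q2 -> q0 -> q2 -> q2 -> q2 -> q0


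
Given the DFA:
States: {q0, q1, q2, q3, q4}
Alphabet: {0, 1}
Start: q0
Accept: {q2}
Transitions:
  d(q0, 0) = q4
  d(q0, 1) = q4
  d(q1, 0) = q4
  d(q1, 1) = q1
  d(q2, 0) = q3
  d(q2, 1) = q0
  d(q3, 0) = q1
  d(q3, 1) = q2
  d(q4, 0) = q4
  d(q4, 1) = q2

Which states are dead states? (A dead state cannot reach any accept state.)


Forward reachability from each state:
  q0 -> reaches accept state q2 (live)
  q1 -> reaches accept state q2 (live)
  q2 -> reaches accept state q2 (live)
  q3 -> reaches accept state q2 (live)
  q4 -> reaches accept state q2 (live)

None (all states can reach an accept state)


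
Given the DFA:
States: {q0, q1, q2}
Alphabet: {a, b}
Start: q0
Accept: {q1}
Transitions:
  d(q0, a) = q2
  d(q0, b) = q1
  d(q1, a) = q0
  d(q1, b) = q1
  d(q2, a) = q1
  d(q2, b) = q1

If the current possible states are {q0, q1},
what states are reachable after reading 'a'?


Apply transition on 'a' from each current state:
  d(q0, a) = q2
  d(q1, a) = q0

{q0, q2}


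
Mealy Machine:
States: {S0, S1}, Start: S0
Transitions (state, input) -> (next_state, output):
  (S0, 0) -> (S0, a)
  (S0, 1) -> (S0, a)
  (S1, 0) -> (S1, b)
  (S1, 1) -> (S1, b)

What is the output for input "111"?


Step-by-step:
  (S0, 1) -> (S0, a)
  (S0, 1) -> (S0, a)
  (S0, 1) -> (S0, a)

"aaa"


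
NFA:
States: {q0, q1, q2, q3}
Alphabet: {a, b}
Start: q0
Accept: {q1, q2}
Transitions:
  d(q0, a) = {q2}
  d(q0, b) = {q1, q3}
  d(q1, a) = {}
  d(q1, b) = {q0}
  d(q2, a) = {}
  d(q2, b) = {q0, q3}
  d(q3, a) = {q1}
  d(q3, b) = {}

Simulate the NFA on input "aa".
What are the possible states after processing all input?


Start: {q0}
  --a--> {q2}
  --a--> {}

{} (empty set, no valid transitions)


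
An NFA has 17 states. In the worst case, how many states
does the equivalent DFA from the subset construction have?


Subset construction: one DFA state per subset of NFA states.
2^17 = 131072

131072


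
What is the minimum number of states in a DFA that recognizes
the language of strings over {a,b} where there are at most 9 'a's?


States: count = 0, 1, ..., 9 (all accepting; 10 states), plus a dead state for count > 9.
Total: 10 + 1 = 11.

11


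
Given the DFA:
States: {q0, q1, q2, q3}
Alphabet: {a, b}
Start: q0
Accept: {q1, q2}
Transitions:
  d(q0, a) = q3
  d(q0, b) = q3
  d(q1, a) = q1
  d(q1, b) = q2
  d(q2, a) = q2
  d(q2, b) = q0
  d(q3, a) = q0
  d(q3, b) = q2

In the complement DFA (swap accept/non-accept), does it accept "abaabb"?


Trace: q0 -> q3 -> q2 -> q2 -> q2 -> q0 -> q3
Final: q3
Original accept: {q1, q2}
Complement: q3 is not in original accept

Yes, complement accepts (original rejects)


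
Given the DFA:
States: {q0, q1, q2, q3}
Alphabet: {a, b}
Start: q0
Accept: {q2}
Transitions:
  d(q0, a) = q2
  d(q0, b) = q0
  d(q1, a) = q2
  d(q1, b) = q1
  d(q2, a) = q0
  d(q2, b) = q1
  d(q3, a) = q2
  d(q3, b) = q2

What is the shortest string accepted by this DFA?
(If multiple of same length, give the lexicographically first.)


BFS by string length (lex-first path to each state shown):
  len 0: q0<-""
  len 1: q0<-"b", q2<-"a"
Found accept state at length 1.

"a"


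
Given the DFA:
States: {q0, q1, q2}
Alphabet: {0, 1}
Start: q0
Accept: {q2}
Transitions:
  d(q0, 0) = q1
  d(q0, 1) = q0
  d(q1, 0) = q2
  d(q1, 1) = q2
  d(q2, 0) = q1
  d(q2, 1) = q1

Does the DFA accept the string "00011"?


Trace: q0 -> q1 -> q2 -> q1 -> q2 -> q1
Final state: q1
Accept states: {q2}

No, rejected (final state q1 is not an accept state)


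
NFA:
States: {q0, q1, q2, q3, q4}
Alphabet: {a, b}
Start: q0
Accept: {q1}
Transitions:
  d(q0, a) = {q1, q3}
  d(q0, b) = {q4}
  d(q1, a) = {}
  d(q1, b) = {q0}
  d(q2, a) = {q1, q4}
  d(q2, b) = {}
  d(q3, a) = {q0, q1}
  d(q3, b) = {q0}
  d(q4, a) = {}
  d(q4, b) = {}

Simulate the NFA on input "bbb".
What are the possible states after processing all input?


Start: {q0}
  --b--> {q4}
  --b--> {}
  --b--> {}

{} (empty set, no valid transitions)


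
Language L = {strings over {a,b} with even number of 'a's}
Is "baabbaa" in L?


count('a') = 4; 4 mod 2 = 0

Yes, "baabbaa" is in L


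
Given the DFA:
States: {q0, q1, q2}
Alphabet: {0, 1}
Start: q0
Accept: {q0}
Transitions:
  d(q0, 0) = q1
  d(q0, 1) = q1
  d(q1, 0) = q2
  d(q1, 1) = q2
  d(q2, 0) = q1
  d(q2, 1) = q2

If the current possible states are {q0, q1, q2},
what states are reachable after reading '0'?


Apply transition on '0' from each current state:
  d(q0, 0) = q1
  d(q1, 0) = q2
  d(q2, 0) = q1

{q1, q2}


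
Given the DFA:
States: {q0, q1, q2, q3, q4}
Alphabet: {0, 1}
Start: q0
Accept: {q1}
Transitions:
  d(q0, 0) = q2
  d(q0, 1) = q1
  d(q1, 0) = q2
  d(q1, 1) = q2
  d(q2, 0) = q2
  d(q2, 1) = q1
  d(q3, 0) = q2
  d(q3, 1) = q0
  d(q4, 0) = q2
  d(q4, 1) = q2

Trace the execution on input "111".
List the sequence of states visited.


Input: 111
d(q0, 1) = q1
d(q1, 1) = q2
d(q2, 1) = q1


q0 -> q1 -> q2 -> q1


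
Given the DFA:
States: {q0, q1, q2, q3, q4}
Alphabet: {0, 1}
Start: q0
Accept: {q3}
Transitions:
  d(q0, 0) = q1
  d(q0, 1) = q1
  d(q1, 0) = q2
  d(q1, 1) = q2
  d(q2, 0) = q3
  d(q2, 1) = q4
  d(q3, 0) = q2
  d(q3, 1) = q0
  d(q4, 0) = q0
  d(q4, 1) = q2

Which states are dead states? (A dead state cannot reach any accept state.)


Forward reachability from each state:
  q0 -> reaches accept state q3 (live)
  q1 -> reaches accept state q3 (live)
  q2 -> reaches accept state q3 (live)
  q3 -> reaches accept state q3 (live)
  q4 -> reaches accept state q3 (live)

None (all states can reach an accept state)


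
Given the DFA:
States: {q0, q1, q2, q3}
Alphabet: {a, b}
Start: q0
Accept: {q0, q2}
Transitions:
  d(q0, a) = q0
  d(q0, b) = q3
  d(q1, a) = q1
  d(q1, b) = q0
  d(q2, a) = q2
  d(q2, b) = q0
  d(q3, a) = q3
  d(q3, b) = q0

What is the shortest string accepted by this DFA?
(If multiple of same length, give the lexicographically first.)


BFS by string length (lex-first path to each state shown):
  len 0: q0<-""
Found accept state at length 0.

"" (empty string)


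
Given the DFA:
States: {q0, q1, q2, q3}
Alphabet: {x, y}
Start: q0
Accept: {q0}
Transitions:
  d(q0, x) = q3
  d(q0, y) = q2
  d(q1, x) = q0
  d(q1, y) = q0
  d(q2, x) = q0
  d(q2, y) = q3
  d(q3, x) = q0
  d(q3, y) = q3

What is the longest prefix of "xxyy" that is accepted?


Run the DFA, marking each prefix where the state is accepting:
  "" -> q0 [accept]
  "x" -> q3 [reject]
  "xx" -> q0 [accept]
  "xxy" -> q2 [reject]
  "xxyy" -> q3 [reject]

"xx"


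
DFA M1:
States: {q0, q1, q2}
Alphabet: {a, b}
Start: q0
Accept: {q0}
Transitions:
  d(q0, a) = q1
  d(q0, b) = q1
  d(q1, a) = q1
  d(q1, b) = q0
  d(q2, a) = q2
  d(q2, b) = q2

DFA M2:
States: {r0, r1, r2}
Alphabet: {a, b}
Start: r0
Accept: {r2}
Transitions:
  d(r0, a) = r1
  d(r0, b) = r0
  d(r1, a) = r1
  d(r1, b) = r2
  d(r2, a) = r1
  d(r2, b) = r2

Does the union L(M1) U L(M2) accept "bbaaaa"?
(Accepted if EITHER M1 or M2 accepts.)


M1: final=q1 accepted=False
M2: final=r1 accepted=False

No, union rejects (neither accepts)


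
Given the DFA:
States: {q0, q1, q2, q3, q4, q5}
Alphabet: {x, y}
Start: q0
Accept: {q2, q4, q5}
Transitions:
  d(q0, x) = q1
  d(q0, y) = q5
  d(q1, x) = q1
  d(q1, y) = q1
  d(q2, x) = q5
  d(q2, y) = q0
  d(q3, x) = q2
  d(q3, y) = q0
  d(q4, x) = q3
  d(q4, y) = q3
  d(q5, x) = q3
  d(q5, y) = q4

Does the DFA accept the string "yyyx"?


Trace: q0 -> q5 -> q4 -> q3 -> q2
Final state: q2
Accept states: {q2, q4, q5}

Yes, accepted (final state q2 is an accept state)


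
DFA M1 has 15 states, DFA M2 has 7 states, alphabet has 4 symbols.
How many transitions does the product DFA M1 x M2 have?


Product DFA has 15 * 7 = 105 states.
Each has 4 transitions: 105 * 4 = 420

420


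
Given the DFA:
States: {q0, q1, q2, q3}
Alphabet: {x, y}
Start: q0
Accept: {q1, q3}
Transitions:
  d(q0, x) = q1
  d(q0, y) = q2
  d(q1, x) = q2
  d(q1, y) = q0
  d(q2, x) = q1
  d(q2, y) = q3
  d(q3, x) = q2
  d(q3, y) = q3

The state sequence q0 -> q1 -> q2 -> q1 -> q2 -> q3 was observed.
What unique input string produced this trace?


Trace back each transition to find the symbol:
  q0 --[x]--> q1
  q1 --[x]--> q2
  q2 --[x]--> q1
  q1 --[x]--> q2
  q2 --[y]--> q3

"xxxxy"


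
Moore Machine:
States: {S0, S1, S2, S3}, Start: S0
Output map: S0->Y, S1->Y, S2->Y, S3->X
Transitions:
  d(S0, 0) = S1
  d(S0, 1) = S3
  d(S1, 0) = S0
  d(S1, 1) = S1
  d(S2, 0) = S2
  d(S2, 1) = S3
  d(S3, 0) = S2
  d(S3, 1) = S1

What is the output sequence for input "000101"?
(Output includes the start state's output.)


Start: S0 (output Y)
  --0--> S1 (output Y)
  --0--> S0 (output Y)
  --0--> S1 (output Y)
  --1--> S1 (output Y)
  --0--> S0 (output Y)
  --1--> S3 (output X)

"YYYYYYX"


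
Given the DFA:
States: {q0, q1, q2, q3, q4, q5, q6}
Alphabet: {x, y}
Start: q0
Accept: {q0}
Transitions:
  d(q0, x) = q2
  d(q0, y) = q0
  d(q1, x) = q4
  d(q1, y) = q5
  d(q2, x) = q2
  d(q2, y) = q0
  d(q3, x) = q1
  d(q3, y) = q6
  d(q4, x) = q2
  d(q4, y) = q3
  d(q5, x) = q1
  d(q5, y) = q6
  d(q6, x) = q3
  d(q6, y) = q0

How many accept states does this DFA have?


Accept states listed: {q0}
Counting: q0(1)

1


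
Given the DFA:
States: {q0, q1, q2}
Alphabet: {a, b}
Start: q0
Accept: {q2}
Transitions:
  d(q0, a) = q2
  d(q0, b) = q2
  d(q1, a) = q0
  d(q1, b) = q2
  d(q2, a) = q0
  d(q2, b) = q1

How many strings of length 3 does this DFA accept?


Enumerating all length-3 strings:
  "aaa" -> q2 [accept]
  "aab" -> q2 [accept]
  "aba" -> q0 [reject]
  "abb" -> q2 [accept]
  "baa" -> q2 [accept]
  "bab" -> q2 [accept]
  "bba" -> q0 [reject]
  "bbb" -> q2 [accept]

6 out of 8


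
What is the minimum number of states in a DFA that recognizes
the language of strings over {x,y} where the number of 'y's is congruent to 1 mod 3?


States track (count of 'y') mod 3.
Need 3 states: one per remainder 0..2; accept = remainder 1.

3


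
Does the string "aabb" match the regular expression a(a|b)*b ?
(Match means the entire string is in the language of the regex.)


|string| = 4; first = 'a'; last = 'b'

Yes, "aabb" matches a(a|b)*b


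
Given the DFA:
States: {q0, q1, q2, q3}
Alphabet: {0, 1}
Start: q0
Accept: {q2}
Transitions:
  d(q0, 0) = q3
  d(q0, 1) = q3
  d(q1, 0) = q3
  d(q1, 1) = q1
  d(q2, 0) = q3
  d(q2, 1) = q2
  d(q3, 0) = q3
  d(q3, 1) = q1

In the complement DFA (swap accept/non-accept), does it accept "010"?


Trace: q0 -> q3 -> q1 -> q3
Final: q3
Original accept: {q2}
Complement: q3 is not in original accept

Yes, complement accepts (original rejects)


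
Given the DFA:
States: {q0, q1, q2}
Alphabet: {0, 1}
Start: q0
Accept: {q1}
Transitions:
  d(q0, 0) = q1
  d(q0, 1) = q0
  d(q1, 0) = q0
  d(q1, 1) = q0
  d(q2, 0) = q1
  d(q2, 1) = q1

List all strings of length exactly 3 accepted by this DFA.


All strings of length 3: 8 total
Accepted: 3

"000", "010", "110"


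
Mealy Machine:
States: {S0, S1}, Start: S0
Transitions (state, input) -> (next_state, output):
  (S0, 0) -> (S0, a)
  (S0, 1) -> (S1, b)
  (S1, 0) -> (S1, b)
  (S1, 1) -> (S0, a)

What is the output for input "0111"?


Step-by-step:
  (S0, 0) -> (S0, a)
  (S0, 1) -> (S1, b)
  (S1, 1) -> (S0, a)
  (S0, 1) -> (S1, b)

"abab"


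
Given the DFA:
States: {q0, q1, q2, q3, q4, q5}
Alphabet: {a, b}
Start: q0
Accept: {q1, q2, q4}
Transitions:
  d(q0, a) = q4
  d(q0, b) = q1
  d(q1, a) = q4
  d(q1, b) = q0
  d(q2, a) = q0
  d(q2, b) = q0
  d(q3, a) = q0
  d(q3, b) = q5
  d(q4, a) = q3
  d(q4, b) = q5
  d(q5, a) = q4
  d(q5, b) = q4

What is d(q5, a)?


Looking up transition d(q5, a)

q4


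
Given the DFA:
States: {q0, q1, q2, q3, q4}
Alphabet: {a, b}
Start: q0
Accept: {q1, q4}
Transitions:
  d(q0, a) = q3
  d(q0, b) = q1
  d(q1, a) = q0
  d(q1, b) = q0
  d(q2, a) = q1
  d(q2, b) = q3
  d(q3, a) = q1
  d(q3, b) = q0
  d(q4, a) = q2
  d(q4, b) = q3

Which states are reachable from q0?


BFS from q0:
  layer 0: {q0}
  layer 1: {q1, q3}

{q0, q1, q3}


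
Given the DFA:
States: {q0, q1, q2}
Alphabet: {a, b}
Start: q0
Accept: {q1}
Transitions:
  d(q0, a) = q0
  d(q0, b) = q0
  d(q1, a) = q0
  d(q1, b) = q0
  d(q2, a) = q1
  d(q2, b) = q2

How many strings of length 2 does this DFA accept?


Enumerating all length-2 strings:
  "aa" -> q0 [reject]
  "ab" -> q0 [reject]
  "ba" -> q0 [reject]
  "bb" -> q0 [reject]

0 out of 4


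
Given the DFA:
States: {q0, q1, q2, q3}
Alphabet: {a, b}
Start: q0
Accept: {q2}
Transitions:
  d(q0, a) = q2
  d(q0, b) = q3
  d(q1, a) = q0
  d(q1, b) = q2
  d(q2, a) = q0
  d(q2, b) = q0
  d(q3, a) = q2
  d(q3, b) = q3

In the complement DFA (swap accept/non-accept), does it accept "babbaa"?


Trace: q0 -> q3 -> q2 -> q0 -> q3 -> q2 -> q0
Final: q0
Original accept: {q2}
Complement: q0 is not in original accept

Yes, complement accepts (original rejects)


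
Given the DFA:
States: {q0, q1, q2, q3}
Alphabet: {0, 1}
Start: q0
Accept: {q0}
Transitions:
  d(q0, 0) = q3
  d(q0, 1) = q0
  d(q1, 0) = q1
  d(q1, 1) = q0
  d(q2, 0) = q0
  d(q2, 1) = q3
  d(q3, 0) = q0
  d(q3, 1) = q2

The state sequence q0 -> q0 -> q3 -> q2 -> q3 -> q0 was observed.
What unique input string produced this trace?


Trace back each transition to find the symbol:
  q0 --[1]--> q0
  q0 --[0]--> q3
  q3 --[1]--> q2
  q2 --[1]--> q3
  q3 --[0]--> q0

"10110"


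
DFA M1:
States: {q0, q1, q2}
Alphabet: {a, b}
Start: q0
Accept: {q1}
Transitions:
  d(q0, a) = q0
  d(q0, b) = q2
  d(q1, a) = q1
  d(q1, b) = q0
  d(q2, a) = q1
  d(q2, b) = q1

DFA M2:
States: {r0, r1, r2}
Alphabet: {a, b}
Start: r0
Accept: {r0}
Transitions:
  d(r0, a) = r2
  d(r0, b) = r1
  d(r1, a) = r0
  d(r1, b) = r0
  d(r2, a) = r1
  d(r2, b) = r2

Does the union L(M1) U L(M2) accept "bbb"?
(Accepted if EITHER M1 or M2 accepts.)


M1: final=q0 accepted=False
M2: final=r1 accepted=False

No, union rejects (neither accepts)


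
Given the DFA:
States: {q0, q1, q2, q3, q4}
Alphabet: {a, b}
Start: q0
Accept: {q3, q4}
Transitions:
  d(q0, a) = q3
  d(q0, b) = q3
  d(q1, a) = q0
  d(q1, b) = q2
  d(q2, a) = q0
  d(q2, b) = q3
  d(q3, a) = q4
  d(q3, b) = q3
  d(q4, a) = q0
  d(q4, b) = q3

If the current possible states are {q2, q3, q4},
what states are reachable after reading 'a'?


Apply transition on 'a' from each current state:
  d(q2, a) = q0
  d(q3, a) = q4
  d(q4, a) = q0

{q0, q4}


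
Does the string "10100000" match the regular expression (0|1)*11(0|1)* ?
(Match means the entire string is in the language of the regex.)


|string| = 8; first = '1'; last = '0'

No, "10100000" does not match (0|1)*11(0|1)*


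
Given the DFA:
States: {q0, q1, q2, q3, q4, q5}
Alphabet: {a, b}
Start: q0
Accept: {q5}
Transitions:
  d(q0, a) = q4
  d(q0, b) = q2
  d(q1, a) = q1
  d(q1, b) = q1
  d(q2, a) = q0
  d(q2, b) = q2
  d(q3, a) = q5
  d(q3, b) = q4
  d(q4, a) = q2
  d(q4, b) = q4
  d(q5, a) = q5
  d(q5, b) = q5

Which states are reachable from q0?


BFS from q0:
  layer 0: {q0}
  layer 1: {q2, q4}

{q0, q2, q4}


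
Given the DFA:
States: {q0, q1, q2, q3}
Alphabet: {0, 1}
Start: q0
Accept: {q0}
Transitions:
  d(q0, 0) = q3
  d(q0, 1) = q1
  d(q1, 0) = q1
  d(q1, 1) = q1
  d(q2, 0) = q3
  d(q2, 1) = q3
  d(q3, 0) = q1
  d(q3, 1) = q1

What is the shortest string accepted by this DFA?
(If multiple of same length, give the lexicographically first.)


BFS by string length (lex-first path to each state shown):
  len 0: q0<-""
Found accept state at length 0.

"" (empty string)


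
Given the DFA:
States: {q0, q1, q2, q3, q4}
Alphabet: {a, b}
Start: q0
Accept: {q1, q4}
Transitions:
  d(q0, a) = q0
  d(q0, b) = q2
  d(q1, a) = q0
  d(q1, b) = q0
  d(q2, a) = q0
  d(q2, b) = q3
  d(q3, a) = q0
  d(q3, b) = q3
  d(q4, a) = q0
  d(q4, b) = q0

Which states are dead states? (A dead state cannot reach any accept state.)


Forward reachability from each state:
  q0 -> reaches {q0, q2, q3}, no accept state (dead)
  q1 -> reaches accept state q1 (live)
  q2 -> reaches {q0, q2, q3}, no accept state (dead)
  q3 -> reaches {q0, q2, q3}, no accept state (dead)
  q4 -> reaches accept state q4 (live)

{q0, q2, q3}


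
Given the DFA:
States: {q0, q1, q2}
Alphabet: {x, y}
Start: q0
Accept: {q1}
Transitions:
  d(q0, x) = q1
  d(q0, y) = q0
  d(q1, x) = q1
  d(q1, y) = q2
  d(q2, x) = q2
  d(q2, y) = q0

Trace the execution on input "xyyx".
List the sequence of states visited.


Input: xyyx
d(q0, x) = q1
d(q1, y) = q2
d(q2, y) = q0
d(q0, x) = q1


q0 -> q1 -> q2 -> q0 -> q1


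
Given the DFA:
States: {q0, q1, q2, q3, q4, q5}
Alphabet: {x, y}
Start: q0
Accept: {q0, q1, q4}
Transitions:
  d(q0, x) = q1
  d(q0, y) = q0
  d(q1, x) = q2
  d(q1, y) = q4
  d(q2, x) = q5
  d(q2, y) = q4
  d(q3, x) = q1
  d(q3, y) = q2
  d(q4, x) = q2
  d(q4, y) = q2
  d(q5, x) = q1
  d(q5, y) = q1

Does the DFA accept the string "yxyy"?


Trace: q0 -> q0 -> q1 -> q4 -> q2
Final state: q2
Accept states: {q0, q1, q4}

No, rejected (final state q2 is not an accept state)


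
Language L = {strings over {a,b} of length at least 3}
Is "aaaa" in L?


length = 4

Yes, "aaaa" is in L


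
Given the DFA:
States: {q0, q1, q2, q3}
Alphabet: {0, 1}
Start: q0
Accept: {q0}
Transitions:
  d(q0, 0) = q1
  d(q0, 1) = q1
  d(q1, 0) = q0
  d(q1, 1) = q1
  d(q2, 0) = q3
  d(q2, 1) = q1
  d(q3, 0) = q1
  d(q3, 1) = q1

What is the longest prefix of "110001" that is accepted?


Run the DFA, marking each prefix where the state is accepting:
  "" -> q0 [accept]
  "1" -> q1 [reject]
  "11" -> q1 [reject]
  "110" -> q0 [accept]
  "1100" -> q1 [reject]
  "11000" -> q0 [accept]
  "110001" -> q1 [reject]

"11000"


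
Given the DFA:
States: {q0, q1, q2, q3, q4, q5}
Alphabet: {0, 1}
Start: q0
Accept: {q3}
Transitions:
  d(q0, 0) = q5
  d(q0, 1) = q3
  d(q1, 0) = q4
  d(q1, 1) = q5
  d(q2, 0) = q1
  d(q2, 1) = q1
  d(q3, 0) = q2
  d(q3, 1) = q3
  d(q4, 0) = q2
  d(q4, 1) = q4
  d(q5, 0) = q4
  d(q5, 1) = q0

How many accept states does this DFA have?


Accept states listed: {q3}
Counting: q3(1)

1


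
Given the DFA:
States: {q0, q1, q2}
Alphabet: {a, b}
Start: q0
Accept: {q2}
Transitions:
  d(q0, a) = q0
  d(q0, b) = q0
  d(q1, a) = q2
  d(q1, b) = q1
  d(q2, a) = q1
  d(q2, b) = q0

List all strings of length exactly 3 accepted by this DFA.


All strings of length 3: 8 total
Accepted: 0

None


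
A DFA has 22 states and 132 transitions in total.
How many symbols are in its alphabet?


Each state has exactly one transition per symbol.
|alphabet| = transitions / states = 132 / 22 = 6

6


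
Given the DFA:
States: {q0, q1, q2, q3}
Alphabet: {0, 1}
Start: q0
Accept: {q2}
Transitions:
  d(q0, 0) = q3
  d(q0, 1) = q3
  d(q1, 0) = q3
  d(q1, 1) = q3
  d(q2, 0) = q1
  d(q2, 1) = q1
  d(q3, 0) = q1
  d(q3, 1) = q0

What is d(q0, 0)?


Looking up transition d(q0, 0)

q3


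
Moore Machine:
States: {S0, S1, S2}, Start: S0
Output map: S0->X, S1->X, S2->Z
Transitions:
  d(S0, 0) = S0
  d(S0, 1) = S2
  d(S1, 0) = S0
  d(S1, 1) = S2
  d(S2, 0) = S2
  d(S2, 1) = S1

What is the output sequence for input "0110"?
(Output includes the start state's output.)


Start: S0 (output X)
  --0--> S0 (output X)
  --1--> S2 (output Z)
  --1--> S1 (output X)
  --0--> S0 (output X)

"XXZXX"


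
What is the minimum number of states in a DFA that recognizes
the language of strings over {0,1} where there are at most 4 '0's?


States: count = 0, 1, ..., 4 (all accepting; 5 states), plus a dead state for count > 4.
Total: 5 + 1 = 6.

6


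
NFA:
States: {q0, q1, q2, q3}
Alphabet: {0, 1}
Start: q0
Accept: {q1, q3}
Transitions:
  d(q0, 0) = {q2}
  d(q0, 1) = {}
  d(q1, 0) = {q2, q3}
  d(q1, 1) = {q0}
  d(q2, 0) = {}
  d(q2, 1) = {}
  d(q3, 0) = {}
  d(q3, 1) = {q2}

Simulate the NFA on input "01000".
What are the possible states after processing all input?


Start: {q0}
  --0--> {q2}
  --1--> {}
  --0--> {}
  --0--> {}
  --0--> {}

{} (empty set, no valid transitions)


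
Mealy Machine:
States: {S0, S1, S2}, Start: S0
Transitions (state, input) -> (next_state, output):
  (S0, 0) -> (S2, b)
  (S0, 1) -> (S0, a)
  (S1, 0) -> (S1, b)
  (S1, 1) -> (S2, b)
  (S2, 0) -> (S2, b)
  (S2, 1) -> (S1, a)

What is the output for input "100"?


Step-by-step:
  (S0, 1) -> (S0, a)
  (S0, 0) -> (S2, b)
  (S2, 0) -> (S2, b)

"abb"


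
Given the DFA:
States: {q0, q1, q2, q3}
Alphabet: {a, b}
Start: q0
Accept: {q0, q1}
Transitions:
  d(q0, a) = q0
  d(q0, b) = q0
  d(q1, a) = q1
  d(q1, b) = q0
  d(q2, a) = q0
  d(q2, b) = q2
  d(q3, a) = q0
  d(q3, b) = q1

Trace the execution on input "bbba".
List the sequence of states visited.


Input: bbba
d(q0, b) = q0
d(q0, b) = q0
d(q0, b) = q0
d(q0, a) = q0


q0 -> q0 -> q0 -> q0 -> q0


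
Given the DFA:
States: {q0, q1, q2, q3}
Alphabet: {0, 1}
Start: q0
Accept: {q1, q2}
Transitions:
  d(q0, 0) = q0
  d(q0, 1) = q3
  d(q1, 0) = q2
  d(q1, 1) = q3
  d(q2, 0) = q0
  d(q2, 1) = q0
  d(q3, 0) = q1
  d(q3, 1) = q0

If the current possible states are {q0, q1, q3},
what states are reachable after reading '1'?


Apply transition on '1' from each current state:
  d(q0, 1) = q3
  d(q1, 1) = q3
  d(q3, 1) = q0

{q0, q3}


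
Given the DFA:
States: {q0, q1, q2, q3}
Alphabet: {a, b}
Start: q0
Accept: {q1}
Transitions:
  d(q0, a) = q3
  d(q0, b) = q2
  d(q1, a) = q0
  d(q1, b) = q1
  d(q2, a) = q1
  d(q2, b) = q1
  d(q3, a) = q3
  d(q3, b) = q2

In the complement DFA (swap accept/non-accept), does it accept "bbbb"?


Trace: q0 -> q2 -> q1 -> q1 -> q1
Final: q1
Original accept: {q1}
Complement: q1 is in original accept

No, complement rejects (original accepts)


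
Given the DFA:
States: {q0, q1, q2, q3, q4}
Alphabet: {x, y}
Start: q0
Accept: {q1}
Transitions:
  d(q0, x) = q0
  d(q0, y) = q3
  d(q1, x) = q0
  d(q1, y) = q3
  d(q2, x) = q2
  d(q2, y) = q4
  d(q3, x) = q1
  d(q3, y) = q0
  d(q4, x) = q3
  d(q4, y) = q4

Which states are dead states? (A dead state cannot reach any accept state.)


Forward reachability from each state:
  q0 -> reaches accept state q1 (live)
  q1 -> reaches accept state q1 (live)
  q2 -> reaches accept state q1 (live)
  q3 -> reaches accept state q1 (live)
  q4 -> reaches accept state q1 (live)

None (all states can reach an accept state)


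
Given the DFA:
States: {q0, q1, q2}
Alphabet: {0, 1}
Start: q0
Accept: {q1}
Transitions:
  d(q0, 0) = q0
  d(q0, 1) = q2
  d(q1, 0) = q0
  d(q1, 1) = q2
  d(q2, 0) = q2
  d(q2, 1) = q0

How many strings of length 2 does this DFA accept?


Enumerating all length-2 strings:
  "00" -> q0 [reject]
  "01" -> q2 [reject]
  "10" -> q2 [reject]
  "11" -> q0 [reject]

0 out of 4


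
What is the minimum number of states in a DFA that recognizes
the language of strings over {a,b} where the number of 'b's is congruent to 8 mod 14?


States track (count of 'b') mod 14.
Need 14 states: one per remainder 0..13; accept = remainder 8.

14


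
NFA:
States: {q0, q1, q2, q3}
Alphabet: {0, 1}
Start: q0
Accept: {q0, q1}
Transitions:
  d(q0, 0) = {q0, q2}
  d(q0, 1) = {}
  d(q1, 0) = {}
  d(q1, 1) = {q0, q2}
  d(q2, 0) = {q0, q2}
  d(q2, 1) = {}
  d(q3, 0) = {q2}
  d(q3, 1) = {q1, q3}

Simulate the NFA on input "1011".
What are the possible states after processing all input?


Start: {q0}
  --1--> {}
  --0--> {}
  --1--> {}
  --1--> {}

{} (empty set, no valid transitions)


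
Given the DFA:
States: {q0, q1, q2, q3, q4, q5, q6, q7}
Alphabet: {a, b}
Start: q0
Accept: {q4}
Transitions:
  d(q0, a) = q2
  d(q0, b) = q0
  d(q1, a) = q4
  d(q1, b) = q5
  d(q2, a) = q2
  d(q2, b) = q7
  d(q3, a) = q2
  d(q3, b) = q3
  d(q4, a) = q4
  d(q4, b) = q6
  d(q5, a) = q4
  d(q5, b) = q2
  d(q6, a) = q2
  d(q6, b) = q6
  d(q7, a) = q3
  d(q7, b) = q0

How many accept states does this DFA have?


Accept states listed: {q4}
Counting: q4(1)

1


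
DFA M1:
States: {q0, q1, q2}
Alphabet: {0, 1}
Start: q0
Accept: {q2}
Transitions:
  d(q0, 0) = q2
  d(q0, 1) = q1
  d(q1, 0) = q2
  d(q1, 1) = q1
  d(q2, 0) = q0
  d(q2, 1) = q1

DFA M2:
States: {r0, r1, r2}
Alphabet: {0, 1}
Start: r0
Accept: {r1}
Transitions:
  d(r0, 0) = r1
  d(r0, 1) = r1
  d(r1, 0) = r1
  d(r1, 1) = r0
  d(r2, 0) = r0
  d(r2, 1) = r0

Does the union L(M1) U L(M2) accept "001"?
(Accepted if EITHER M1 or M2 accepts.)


M1: final=q1 accepted=False
M2: final=r0 accepted=False

No, union rejects (neither accepts)


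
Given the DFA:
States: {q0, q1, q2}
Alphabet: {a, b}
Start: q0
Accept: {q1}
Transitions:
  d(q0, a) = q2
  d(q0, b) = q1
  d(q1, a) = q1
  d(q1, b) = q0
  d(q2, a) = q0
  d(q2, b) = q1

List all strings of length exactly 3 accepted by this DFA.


All strings of length 3: 8 total
Accepted: 4

"aab", "aba", "baa", "bbb"


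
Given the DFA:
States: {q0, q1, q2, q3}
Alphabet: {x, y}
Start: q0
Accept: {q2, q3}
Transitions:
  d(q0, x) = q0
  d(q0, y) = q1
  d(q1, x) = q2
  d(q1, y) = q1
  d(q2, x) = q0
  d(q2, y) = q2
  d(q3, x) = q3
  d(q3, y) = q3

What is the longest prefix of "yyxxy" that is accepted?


Run the DFA, marking each prefix where the state is accepting:
  "" -> q0 [reject]
  "y" -> q1 [reject]
  "yy" -> q1 [reject]
  "yyx" -> q2 [accept]
  "yyxx" -> q0 [reject]
  "yyxxy" -> q1 [reject]

"yyx"


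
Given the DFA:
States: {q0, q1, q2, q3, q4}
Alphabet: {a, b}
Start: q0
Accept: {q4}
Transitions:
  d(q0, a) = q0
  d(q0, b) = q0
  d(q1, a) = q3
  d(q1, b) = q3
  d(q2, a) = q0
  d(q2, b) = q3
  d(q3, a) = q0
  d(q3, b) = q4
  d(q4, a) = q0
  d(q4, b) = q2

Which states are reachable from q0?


BFS from q0:
  layer 0: {q0}

{q0}


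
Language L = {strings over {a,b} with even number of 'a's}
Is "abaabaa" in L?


count('a') = 5; 5 mod 2 = 1

No, "abaabaa" is not in L


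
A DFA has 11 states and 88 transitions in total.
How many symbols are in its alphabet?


Each state has exactly one transition per symbol.
|alphabet| = transitions / states = 88 / 11 = 8

8


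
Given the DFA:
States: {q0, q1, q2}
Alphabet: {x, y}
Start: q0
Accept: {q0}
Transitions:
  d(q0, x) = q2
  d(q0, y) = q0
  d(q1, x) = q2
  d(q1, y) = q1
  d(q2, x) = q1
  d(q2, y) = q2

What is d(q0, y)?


Looking up transition d(q0, y)

q0


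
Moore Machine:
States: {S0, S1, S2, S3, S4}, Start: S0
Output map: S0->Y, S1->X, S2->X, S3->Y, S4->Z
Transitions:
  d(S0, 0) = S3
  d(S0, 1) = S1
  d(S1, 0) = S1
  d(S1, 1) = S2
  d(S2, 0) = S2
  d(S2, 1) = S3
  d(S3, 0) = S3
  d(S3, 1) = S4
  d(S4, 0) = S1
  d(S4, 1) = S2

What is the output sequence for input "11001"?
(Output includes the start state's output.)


Start: S0 (output Y)
  --1--> S1 (output X)
  --1--> S2 (output X)
  --0--> S2 (output X)
  --0--> S2 (output X)
  --1--> S3 (output Y)

"YXXXXY"


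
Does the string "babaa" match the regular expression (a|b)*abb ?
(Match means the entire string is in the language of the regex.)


|string| = 5; first = 'b'; last = 'a'

No, "babaa" does not match (a|b)*abb


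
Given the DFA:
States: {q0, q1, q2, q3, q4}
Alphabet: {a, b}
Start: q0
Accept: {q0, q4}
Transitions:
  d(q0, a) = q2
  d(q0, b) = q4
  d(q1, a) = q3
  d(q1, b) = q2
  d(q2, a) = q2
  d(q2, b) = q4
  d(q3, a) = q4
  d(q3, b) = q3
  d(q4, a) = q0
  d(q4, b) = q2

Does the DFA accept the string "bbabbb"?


Trace: q0 -> q4 -> q2 -> q2 -> q4 -> q2 -> q4
Final state: q4
Accept states: {q0, q4}

Yes, accepted (final state q4 is an accept state)


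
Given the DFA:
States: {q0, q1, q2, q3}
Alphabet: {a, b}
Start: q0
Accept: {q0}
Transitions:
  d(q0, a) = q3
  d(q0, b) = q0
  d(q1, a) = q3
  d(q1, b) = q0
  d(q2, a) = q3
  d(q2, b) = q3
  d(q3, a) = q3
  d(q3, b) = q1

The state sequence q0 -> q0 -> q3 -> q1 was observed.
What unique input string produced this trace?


Trace back each transition to find the symbol:
  q0 --[b]--> q0
  q0 --[a]--> q3
  q3 --[b]--> q1

"bab"


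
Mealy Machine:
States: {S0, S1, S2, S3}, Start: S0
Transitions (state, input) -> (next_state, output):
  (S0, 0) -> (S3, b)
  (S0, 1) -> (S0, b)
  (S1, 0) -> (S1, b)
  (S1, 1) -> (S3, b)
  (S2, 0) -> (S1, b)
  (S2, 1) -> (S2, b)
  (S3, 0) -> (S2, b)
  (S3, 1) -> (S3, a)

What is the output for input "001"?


Step-by-step:
  (S0, 0) -> (S3, b)
  (S3, 0) -> (S2, b)
  (S2, 1) -> (S2, b)

"bbb"


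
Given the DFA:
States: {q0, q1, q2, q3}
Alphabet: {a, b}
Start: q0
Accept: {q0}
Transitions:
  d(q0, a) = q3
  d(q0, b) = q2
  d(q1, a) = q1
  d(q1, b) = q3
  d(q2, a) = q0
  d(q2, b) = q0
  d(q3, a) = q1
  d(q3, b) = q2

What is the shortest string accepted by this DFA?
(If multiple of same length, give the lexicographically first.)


BFS by string length (lex-first path to each state shown):
  len 0: q0<-""
Found accept state at length 0.

"" (empty string)


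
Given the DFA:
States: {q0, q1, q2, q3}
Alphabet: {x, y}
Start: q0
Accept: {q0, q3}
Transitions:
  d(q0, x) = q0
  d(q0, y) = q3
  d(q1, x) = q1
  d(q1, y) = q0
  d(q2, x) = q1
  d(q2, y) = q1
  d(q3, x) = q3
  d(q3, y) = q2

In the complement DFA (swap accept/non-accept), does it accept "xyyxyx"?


Trace: q0 -> q0 -> q3 -> q2 -> q1 -> q0 -> q0
Final: q0
Original accept: {q0, q3}
Complement: q0 is in original accept

No, complement rejects (original accepts)


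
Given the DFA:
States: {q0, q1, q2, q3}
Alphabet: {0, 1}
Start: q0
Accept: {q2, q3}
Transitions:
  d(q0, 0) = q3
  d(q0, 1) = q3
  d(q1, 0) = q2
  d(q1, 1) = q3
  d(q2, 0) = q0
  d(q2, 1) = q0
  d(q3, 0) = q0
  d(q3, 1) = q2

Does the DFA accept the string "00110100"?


Trace: q0 -> q3 -> q0 -> q3 -> q2 -> q0 -> q3 -> q0 -> q3
Final state: q3
Accept states: {q2, q3}

Yes, accepted (final state q3 is an accept state)


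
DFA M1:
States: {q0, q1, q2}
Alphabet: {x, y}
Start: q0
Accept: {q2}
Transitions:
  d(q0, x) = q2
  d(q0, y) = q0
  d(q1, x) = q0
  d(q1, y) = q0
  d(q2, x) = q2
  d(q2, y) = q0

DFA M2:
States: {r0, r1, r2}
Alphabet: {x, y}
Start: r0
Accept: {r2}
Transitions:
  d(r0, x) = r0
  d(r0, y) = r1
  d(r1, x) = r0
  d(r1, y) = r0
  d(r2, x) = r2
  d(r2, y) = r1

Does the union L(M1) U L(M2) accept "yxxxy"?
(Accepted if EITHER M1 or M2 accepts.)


M1: final=q0 accepted=False
M2: final=r1 accepted=False

No, union rejects (neither accepts)


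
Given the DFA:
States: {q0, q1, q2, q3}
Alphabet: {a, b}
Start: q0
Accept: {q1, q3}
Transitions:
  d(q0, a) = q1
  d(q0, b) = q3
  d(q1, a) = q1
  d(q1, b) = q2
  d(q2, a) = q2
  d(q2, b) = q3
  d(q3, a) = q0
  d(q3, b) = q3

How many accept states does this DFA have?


Accept states listed: {q1, q3}
Counting: q1(1) q3(2)

2


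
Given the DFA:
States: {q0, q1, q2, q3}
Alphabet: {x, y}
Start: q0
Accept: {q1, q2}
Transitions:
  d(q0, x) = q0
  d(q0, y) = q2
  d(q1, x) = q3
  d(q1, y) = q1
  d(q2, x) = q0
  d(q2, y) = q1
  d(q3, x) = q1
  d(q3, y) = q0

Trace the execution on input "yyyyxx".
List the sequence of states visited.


Input: yyyyxx
d(q0, y) = q2
d(q2, y) = q1
d(q1, y) = q1
d(q1, y) = q1
d(q1, x) = q3
d(q3, x) = q1


q0 -> q2 -> q1 -> q1 -> q1 -> q3 -> q1


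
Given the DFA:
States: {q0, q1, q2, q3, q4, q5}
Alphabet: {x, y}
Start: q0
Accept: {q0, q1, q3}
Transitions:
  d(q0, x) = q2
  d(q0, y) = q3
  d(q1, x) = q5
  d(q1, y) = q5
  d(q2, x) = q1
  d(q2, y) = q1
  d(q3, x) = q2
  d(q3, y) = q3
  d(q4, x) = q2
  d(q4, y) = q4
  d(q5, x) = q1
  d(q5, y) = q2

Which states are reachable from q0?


BFS from q0:
  layer 0: {q0}
  layer 1: {q2, q3}
  layer 2: {q1}
  layer 3: {q5}

{q0, q1, q2, q3, q5}


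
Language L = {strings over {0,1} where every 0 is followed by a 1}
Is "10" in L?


'00' present: False; ends with '0': True

No, "10" is not in L


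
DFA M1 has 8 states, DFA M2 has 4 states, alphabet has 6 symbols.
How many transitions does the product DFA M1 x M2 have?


Product DFA has 8 * 4 = 32 states.
Each has 6 transitions: 32 * 6 = 192

192


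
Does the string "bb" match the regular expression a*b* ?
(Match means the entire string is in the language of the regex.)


|string| = 2; first = 'b'; last = 'b'

Yes, "bb" matches a*b*


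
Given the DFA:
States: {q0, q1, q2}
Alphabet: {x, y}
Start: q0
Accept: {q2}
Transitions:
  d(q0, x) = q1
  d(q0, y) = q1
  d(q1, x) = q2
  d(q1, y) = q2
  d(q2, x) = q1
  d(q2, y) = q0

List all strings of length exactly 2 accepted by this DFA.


All strings of length 2: 4 total
Accepted: 4

"xx", "xy", "yx", "yy"


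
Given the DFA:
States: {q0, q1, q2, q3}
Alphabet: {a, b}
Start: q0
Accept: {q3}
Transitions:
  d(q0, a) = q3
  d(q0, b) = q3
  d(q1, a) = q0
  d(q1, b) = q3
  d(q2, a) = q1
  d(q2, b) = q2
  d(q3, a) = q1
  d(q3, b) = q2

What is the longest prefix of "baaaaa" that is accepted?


Run the DFA, marking each prefix where the state is accepting:
  "" -> q0 [reject]
  "b" -> q3 [accept]
  "ba" -> q1 [reject]
  "baa" -> q0 [reject]
  "baaa" -> q3 [accept]
  "baaaa" -> q1 [reject]
  "baaaaa" -> q0 [reject]

"baaa"


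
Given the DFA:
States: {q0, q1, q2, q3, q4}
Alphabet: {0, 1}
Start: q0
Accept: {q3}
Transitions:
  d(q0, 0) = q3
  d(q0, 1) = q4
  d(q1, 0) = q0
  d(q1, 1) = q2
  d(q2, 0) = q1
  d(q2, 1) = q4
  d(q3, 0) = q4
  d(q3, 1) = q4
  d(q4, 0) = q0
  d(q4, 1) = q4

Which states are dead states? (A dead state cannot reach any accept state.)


Forward reachability from each state:
  q0 -> reaches accept state q3 (live)
  q1 -> reaches accept state q3 (live)
  q2 -> reaches accept state q3 (live)
  q3 -> reaches accept state q3 (live)
  q4 -> reaches accept state q3 (live)

None (all states can reach an accept state)


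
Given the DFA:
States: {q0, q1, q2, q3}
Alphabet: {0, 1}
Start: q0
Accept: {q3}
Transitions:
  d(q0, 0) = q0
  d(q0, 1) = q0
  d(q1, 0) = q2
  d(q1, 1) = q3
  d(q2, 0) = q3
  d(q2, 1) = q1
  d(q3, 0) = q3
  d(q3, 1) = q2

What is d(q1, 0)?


Looking up transition d(q1, 0)

q2


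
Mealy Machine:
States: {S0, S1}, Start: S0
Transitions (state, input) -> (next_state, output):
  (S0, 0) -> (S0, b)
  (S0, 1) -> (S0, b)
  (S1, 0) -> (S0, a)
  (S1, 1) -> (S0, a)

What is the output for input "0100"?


Step-by-step:
  (S0, 0) -> (S0, b)
  (S0, 1) -> (S0, b)
  (S0, 0) -> (S0, b)
  (S0, 0) -> (S0, b)

"bbbb"


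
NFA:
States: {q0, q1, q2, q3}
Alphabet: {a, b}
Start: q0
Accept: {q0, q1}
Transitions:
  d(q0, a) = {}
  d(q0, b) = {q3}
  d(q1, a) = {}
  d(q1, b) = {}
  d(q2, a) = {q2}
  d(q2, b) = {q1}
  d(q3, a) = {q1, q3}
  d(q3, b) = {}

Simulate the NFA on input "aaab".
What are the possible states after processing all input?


Start: {q0}
  --a--> {}
  --a--> {}
  --a--> {}
  --b--> {}

{} (empty set, no valid transitions)


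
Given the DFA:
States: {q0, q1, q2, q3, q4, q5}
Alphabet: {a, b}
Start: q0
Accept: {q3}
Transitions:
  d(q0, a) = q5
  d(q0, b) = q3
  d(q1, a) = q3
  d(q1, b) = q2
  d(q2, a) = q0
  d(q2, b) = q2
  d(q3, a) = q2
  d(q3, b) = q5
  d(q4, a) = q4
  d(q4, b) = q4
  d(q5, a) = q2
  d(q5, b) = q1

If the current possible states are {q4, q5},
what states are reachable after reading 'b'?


Apply transition on 'b' from each current state:
  d(q4, b) = q4
  d(q5, b) = q1

{q1, q4}


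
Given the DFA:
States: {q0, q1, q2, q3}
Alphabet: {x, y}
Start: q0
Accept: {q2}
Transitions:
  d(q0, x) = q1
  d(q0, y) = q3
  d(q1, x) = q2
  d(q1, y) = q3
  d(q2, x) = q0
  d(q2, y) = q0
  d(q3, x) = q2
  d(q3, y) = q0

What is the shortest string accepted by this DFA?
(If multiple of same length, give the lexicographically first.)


BFS by string length (lex-first path to each state shown):
  len 0: q0<-""
  len 1: q1<-"x", q3<-"y"
  len 2: q0<-"yy", q2<-"xx", q3<-"xy"
Found accept state at length 2.

"xx"


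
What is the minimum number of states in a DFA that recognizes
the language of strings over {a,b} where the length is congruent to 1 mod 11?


States track (length) mod 11.
Need 11 states: one per remainder 0..10; accept = remainder 1.

11


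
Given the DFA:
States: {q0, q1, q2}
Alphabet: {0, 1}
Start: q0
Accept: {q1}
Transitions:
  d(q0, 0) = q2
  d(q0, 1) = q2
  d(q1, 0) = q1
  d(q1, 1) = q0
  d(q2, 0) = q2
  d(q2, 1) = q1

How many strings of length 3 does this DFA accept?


Enumerating all length-3 strings:
  "000" -> q2 [reject]
  "001" -> q1 [accept]
  "010" -> q1 [accept]
  "011" -> q0 [reject]
  "100" -> q2 [reject]
  "101" -> q1 [accept]
  "110" -> q1 [accept]
  "111" -> q0 [reject]

4 out of 8


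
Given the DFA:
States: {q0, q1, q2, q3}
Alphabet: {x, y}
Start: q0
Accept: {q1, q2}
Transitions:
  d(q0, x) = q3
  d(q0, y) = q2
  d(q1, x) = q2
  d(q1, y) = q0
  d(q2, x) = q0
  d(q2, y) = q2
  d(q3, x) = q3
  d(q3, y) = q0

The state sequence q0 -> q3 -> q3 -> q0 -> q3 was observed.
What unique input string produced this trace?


Trace back each transition to find the symbol:
  q0 --[x]--> q3
  q3 --[x]--> q3
  q3 --[y]--> q0
  q0 --[x]--> q3

"xxyx"


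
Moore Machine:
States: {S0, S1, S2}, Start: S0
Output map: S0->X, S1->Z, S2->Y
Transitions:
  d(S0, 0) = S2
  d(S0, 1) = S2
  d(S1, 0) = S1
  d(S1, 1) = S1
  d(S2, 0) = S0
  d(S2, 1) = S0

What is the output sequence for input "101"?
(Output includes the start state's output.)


Start: S0 (output X)
  --1--> S2 (output Y)
  --0--> S0 (output X)
  --1--> S2 (output Y)

"XYXY"


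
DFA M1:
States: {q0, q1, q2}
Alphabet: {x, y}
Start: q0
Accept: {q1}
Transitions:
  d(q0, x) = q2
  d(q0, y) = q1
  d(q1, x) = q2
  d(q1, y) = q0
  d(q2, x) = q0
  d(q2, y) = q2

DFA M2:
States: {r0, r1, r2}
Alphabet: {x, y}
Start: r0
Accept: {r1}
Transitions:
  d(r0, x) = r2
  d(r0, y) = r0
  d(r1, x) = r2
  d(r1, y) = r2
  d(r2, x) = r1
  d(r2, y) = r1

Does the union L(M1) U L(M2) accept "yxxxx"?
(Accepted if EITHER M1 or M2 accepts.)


M1: final=q0 accepted=False
M2: final=r1 accepted=True

Yes, union accepts


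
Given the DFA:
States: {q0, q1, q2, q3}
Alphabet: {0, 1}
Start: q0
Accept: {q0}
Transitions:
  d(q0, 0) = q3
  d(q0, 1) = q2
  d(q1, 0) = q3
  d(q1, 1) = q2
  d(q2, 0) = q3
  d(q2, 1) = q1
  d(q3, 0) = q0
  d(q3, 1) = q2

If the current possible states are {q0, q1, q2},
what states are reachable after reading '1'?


Apply transition on '1' from each current state:
  d(q0, 1) = q2
  d(q1, 1) = q2
  d(q2, 1) = q1

{q1, q2}


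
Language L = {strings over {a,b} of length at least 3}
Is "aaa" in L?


length = 3

Yes, "aaa" is in L


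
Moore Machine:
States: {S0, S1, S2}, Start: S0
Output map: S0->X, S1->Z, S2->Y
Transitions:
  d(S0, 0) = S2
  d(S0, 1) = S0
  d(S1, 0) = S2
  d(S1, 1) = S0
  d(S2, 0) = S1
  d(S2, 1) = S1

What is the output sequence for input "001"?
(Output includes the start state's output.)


Start: S0 (output X)
  --0--> S2 (output Y)
  --0--> S1 (output Z)
  --1--> S0 (output X)

"XYZX"


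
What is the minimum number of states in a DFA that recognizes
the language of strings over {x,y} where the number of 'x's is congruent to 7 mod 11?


States track (count of 'x') mod 11.
Need 11 states: one per remainder 0..10; accept = remainder 7.

11


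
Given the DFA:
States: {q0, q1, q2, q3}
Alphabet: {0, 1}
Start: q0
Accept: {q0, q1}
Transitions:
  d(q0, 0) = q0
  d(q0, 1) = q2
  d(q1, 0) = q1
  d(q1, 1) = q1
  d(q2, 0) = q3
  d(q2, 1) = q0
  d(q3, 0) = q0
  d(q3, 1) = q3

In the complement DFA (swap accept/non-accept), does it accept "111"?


Trace: q0 -> q2 -> q0 -> q2
Final: q2
Original accept: {q0, q1}
Complement: q2 is not in original accept

Yes, complement accepts (original rejects)
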